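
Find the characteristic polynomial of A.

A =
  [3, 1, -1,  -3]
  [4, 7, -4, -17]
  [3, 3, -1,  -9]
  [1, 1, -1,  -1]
x^4 - 8*x^3 + 24*x^2 - 32*x + 16

Expanding det(x·I − A) (e.g. by cofactor expansion or by noting that A is similar to its Jordan form J, which has the same characteristic polynomial as A) gives
  χ_A(x) = x^4 - 8*x^3 + 24*x^2 - 32*x + 16
which factors as (x - 2)^4. The eigenvalues (with algebraic multiplicities) are λ = 2 with multiplicity 4.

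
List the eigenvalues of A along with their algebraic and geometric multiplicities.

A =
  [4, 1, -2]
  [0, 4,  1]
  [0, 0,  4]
λ = 4: alg = 3, geom = 1

Step 1 — factor the characteristic polynomial to read off the algebraic multiplicities:
  χ_A(x) = (x - 4)^3

Step 2 — compute geometric multiplicities via the rank-nullity identity g(λ) = n − rank(A − λI):
  rank(A − (4)·I) = 2, so dim ker(A − (4)·I) = n − 2 = 1

Summary:
  λ = 4: algebraic multiplicity = 3, geometric multiplicity = 1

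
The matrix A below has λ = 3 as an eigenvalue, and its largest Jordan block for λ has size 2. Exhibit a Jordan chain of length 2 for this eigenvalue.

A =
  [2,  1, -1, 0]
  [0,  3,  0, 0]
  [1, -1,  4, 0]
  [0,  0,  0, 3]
A Jordan chain for λ = 3 of length 2:
v_1 = (-1, 0, 1, 0)ᵀ
v_2 = (1, 0, 0, 0)ᵀ

Let N = A − (3)·I. We want v_2 with N^2 v_2 = 0 but N^1 v_2 ≠ 0; then v_{j-1} := N · v_j for j = 2, …, 2.

Pick v_2 = (1, 0, 0, 0)ᵀ.
Then v_1 = N · v_2 = (-1, 0, 1, 0)ᵀ.

Sanity check: (A − (3)·I) v_1 = (0, 0, 0, 0)ᵀ = 0. ✓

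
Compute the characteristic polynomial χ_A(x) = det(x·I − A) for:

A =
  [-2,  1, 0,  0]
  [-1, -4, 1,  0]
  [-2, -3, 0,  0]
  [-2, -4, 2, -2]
x^4 + 8*x^3 + 24*x^2 + 32*x + 16

Expanding det(x·I − A) (e.g. by cofactor expansion or by noting that A is similar to its Jordan form J, which has the same characteristic polynomial as A) gives
  χ_A(x) = x^4 + 8*x^3 + 24*x^2 + 32*x + 16
which factors as (x + 2)^4. The eigenvalues (with algebraic multiplicities) are λ = -2 with multiplicity 4.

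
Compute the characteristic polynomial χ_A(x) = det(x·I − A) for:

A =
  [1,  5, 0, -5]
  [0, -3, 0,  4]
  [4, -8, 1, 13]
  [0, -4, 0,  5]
x^4 - 4*x^3 + 6*x^2 - 4*x + 1

Expanding det(x·I − A) (e.g. by cofactor expansion or by noting that A is similar to its Jordan form J, which has the same characteristic polynomial as A) gives
  χ_A(x) = x^4 - 4*x^3 + 6*x^2 - 4*x + 1
which factors as (x - 1)^4. The eigenvalues (with algebraic multiplicities) are λ = 1 with multiplicity 4.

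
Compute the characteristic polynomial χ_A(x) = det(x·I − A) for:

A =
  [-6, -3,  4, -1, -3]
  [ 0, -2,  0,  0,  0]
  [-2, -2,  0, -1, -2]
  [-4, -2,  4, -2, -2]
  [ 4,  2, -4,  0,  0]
x^5 + 10*x^4 + 40*x^3 + 80*x^2 + 80*x + 32

Expanding det(x·I − A) (e.g. by cofactor expansion or by noting that A is similar to its Jordan form J, which has the same characteristic polynomial as A) gives
  χ_A(x) = x^5 + 10*x^4 + 40*x^3 + 80*x^2 + 80*x + 32
which factors as (x + 2)^5. The eigenvalues (with algebraic multiplicities) are λ = -2 with multiplicity 5.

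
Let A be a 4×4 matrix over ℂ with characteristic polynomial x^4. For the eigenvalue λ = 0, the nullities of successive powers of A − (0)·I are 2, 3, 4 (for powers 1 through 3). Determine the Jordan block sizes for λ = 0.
Block sizes for λ = 0: [3, 1]

From the dimensions of kernels of powers, the number of Jordan blocks of size at least j is d_j − d_{j−1} where d_j = dim ker(N^j) (with d_0 = 0). Computing the differences gives [2, 1, 1].
The number of blocks of size exactly k is (#blocks of size ≥ k) − (#blocks of size ≥ k + 1), so the partition is: 1 block(s) of size 1, 1 block(s) of size 3.
In nonincreasing order the block sizes are [3, 1].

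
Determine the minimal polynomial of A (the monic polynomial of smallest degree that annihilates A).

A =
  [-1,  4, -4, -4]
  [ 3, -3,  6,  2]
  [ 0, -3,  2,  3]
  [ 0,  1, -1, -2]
x^3 + 3*x^2 + 3*x + 1

The characteristic polynomial is χ_A(x) = (x + 1)^4, so the eigenvalues are known. The minimal polynomial is
  m_A(x) = Π_λ (x − λ)^{k_λ}
where k_λ is the size of the *largest* Jordan block for λ (equivalently, the smallest k with (A − λI)^k v = 0 for every generalised eigenvector v of λ).

  λ = -1: largest Jordan block has size 3, contributing (x + 1)^3

So m_A(x) = (x + 1)^3 = x^3 + 3*x^2 + 3*x + 1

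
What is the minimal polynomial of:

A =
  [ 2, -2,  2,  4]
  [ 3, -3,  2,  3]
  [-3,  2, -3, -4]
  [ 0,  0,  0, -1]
x^3 + 4*x^2 + 5*x + 2

The characteristic polynomial is χ_A(x) = (x + 1)^3*(x + 2), so the eigenvalues are known. The minimal polynomial is
  m_A(x) = Π_λ (x − λ)^{k_λ}
where k_λ is the size of the *largest* Jordan block for λ (equivalently, the smallest k with (A − λI)^k v = 0 for every generalised eigenvector v of λ).

  λ = -2: largest Jordan block has size 1, contributing (x + 2)
  λ = -1: largest Jordan block has size 2, contributing (x + 1)^2

So m_A(x) = (x + 1)^2*(x + 2) = x^3 + 4*x^2 + 5*x + 2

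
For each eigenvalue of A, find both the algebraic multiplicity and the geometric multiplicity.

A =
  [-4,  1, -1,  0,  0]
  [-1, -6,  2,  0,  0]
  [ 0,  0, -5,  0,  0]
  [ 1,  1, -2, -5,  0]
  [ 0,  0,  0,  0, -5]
λ = -5: alg = 5, geom = 3

Step 1 — factor the characteristic polynomial to read off the algebraic multiplicities:
  χ_A(x) = (x + 5)^5

Step 2 — compute geometric multiplicities via the rank-nullity identity g(λ) = n − rank(A − λI):
  rank(A − (-5)·I) = 2, so dim ker(A − (-5)·I) = n − 2 = 3

Summary:
  λ = -5: algebraic multiplicity = 5, geometric multiplicity = 3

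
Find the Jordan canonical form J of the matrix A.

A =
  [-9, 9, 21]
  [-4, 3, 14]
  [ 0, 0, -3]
J_2(-3) ⊕ J_1(-3)

The characteristic polynomial is
  det(x·I − A) = x^3 + 9*x^2 + 27*x + 27 = (x + 3)^3

Eigenvalues and multiplicities (the geometric multiplicity of λ is n − rank(A − λI), which equals the number of Jordan blocks for λ):
  λ = -3: algebraic multiplicity = 3, geometric multiplicity = 2

Determining the block sizes for each eigenvalue:
  λ = -3: 2 blocks summing to 3 forces exactly one block of size 2 and the rest size 1 → block sizes [2, 1]

Assembling the blocks gives a Jordan form
J =
  [-3,  1,  0]
  [ 0, -3,  0]
  [ 0,  0, -3]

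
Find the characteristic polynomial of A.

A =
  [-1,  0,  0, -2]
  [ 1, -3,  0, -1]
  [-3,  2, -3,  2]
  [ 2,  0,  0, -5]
x^4 + 12*x^3 + 54*x^2 + 108*x + 81

Expanding det(x·I − A) (e.g. by cofactor expansion or by noting that A is similar to its Jordan form J, which has the same characteristic polynomial as A) gives
  χ_A(x) = x^4 + 12*x^3 + 54*x^2 + 108*x + 81
which factors as (x + 3)^4. The eigenvalues (with algebraic multiplicities) are λ = -3 with multiplicity 4.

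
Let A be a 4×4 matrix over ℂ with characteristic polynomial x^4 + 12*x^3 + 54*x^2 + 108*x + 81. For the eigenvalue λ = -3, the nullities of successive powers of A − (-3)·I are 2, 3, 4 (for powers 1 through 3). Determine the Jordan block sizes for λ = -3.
Block sizes for λ = -3: [3, 1]

From the dimensions of kernels of powers, the number of Jordan blocks of size at least j is d_j − d_{j−1} where d_j = dim ker(N^j) (with d_0 = 0). Computing the differences gives [2, 1, 1].
The number of blocks of size exactly k is (#blocks of size ≥ k) − (#blocks of size ≥ k + 1), so the partition is: 1 block(s) of size 1, 1 block(s) of size 3.
In nonincreasing order the block sizes are [3, 1].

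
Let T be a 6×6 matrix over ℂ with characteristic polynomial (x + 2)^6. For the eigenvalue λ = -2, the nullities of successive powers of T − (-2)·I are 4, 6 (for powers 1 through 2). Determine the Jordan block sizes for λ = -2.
Block sizes for λ = -2: [2, 2, 1, 1]

From the dimensions of kernels of powers, the number of Jordan blocks of size at least j is d_j − d_{j−1} where d_j = dim ker(N^j) (with d_0 = 0). Computing the differences gives [4, 2].
The number of blocks of size exactly k is (#blocks of size ≥ k) − (#blocks of size ≥ k + 1), so the partition is: 2 block(s) of size 1, 2 block(s) of size 2.
In nonincreasing order the block sizes are [2, 2, 1, 1].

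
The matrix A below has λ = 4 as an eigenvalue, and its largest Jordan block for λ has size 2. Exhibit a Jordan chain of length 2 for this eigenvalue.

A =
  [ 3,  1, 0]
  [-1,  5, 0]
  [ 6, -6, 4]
A Jordan chain for λ = 4 of length 2:
v_1 = (-1, -1, 6)ᵀ
v_2 = (1, 0, 0)ᵀ

Let N = A − (4)·I. We want v_2 with N^2 v_2 = 0 but N^1 v_2 ≠ 0; then v_{j-1} := N · v_j for j = 2, …, 2.

Pick v_2 = (1, 0, 0)ᵀ.
Then v_1 = N · v_2 = (-1, -1, 6)ᵀ.

Sanity check: (A − (4)·I) v_1 = (0, 0, 0)ᵀ = 0. ✓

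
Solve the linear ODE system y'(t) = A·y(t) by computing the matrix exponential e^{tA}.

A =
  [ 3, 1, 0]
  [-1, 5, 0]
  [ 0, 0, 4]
e^{tA} =
  [-t*exp(4*t) + exp(4*t), t*exp(4*t), 0]
  [-t*exp(4*t), t*exp(4*t) + exp(4*t), 0]
  [0, 0, exp(4*t)]

Strategy: write A = P · J · P⁻¹ where J is a Jordan canonical form, so e^{tA} = P · e^{tJ} · P⁻¹, and e^{tJ} can be computed block-by-block.

A has Jordan form
J =
  [4, 1, 0]
  [0, 4, 0]
  [0, 0, 4]
(up to reordering of blocks).

Per-block formulas:
  For a 1×1 block at λ = 4: exp(t · [4]) = [e^(4t)].
  For a 2×2 Jordan block J_2(4): exp(t · J_2(4)) = e^(4t)·(I + t·N), where N is the 2×2 nilpotent shift.

After assembling e^{tJ} and conjugating by P, we get:

e^{tA} =
  [-t*exp(4*t) + exp(4*t), t*exp(4*t), 0]
  [-t*exp(4*t), t*exp(4*t) + exp(4*t), 0]
  [0, 0, exp(4*t)]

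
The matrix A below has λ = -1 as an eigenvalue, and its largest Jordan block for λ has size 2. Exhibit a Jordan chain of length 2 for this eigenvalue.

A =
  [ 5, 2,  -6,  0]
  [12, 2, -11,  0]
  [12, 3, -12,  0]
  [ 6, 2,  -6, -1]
A Jordan chain for λ = -1 of length 2:
v_1 = (2, 3, 3, 2)ᵀ
v_2 = (0, 1, 0, 0)ᵀ

Let N = A − (-1)·I. We want v_2 with N^2 v_2 = 0 but N^1 v_2 ≠ 0; then v_{j-1} := N · v_j for j = 2, …, 2.

Pick v_2 = (0, 1, 0, 0)ᵀ.
Then v_1 = N · v_2 = (2, 3, 3, 2)ᵀ.

Sanity check: (A − (-1)·I) v_1 = (0, 0, 0, 0)ᵀ = 0. ✓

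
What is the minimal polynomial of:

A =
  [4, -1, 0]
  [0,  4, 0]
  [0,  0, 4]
x^2 - 8*x + 16

The characteristic polynomial is χ_A(x) = (x - 4)^3, so the eigenvalues are known. The minimal polynomial is
  m_A(x) = Π_λ (x − λ)^{k_λ}
where k_λ is the size of the *largest* Jordan block for λ (equivalently, the smallest k with (A − λI)^k v = 0 for every generalised eigenvector v of λ).

  λ = 4: largest Jordan block has size 2, contributing (x − 4)^2

So m_A(x) = (x - 4)^2 = x^2 - 8*x + 16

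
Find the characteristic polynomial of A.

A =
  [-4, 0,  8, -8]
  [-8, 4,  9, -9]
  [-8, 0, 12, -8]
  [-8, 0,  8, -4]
x^4 - 8*x^3 + 128*x - 256

Expanding det(x·I − A) (e.g. by cofactor expansion or by noting that A is similar to its Jordan form J, which has the same characteristic polynomial as A) gives
  χ_A(x) = x^4 - 8*x^3 + 128*x - 256
which factors as (x - 4)^3*(x + 4). The eigenvalues (with algebraic multiplicities) are λ = -4 with multiplicity 1, λ = 4 with multiplicity 3.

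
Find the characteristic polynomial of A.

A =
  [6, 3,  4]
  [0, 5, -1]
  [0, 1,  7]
x^3 - 18*x^2 + 108*x - 216

Expanding det(x·I − A) (e.g. by cofactor expansion or by noting that A is similar to its Jordan form J, which has the same characteristic polynomial as A) gives
  χ_A(x) = x^3 - 18*x^2 + 108*x - 216
which factors as (x - 6)^3. The eigenvalues (with algebraic multiplicities) are λ = 6 with multiplicity 3.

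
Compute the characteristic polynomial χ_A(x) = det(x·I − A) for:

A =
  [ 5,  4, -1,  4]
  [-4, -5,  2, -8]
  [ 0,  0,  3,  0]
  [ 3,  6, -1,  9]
x^4 - 12*x^3 + 54*x^2 - 108*x + 81

Expanding det(x·I − A) (e.g. by cofactor expansion or by noting that A is similar to its Jordan form J, which has the same characteristic polynomial as A) gives
  χ_A(x) = x^4 - 12*x^3 + 54*x^2 - 108*x + 81
which factors as (x - 3)^4. The eigenvalues (with algebraic multiplicities) are λ = 3 with multiplicity 4.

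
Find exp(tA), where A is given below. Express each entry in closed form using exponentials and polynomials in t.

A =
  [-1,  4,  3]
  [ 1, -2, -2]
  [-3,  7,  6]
e^{tA} =
  [-t^2*exp(t)/2 - 2*t*exp(t) + exp(t), t^2*exp(t)/2 + 4*t*exp(t), t^2*exp(t)/2 + 3*t*exp(t)]
  [t^2*exp(t)/2 + t*exp(t), -t^2*exp(t)/2 - 3*t*exp(t) + exp(t), -t^2*exp(t)/2 - 2*t*exp(t)]
  [-t^2*exp(t) - 3*t*exp(t), t^2*exp(t) + 7*t*exp(t), t^2*exp(t) + 5*t*exp(t) + exp(t)]

Strategy: write A = P · J · P⁻¹ where J is a Jordan canonical form, so e^{tA} = P · e^{tJ} · P⁻¹, and e^{tJ} can be computed block-by-block.

A has Jordan form
J =
  [1, 1, 0]
  [0, 1, 1]
  [0, 0, 1]
(up to reordering of blocks).

Per-block formulas:
  For a 3×3 Jordan block J_3(1): exp(t · J_3(1)) = e^(1t)·(I + t·N + (t^2/2)·N^2), where N is the 3×3 nilpotent shift.

After assembling e^{tJ} and conjugating by P, we get:

e^{tA} =
  [-t^2*exp(t)/2 - 2*t*exp(t) + exp(t), t^2*exp(t)/2 + 4*t*exp(t), t^2*exp(t)/2 + 3*t*exp(t)]
  [t^2*exp(t)/2 + t*exp(t), -t^2*exp(t)/2 - 3*t*exp(t) + exp(t), -t^2*exp(t)/2 - 2*t*exp(t)]
  [-t^2*exp(t) - 3*t*exp(t), t^2*exp(t) + 7*t*exp(t), t^2*exp(t) + 5*t*exp(t) + exp(t)]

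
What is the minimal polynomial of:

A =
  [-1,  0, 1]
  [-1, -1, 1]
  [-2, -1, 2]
x^3

The characteristic polynomial is χ_A(x) = x^3, so the eigenvalues are known. The minimal polynomial is
  m_A(x) = Π_λ (x − λ)^{k_λ}
where k_λ is the size of the *largest* Jordan block for λ (equivalently, the smallest k with (A − λI)^k v = 0 for every generalised eigenvector v of λ).

  λ = 0: largest Jordan block has size 3, contributing (x − 0)^3

So m_A(x) = x^3 = x^3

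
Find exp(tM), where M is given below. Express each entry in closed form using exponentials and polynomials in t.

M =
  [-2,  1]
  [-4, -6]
e^{tM} =
  [2*t*exp(-4*t) + exp(-4*t), t*exp(-4*t)]
  [-4*t*exp(-4*t), -2*t*exp(-4*t) + exp(-4*t)]

Strategy: write M = P · J · P⁻¹ where J is a Jordan canonical form, so e^{tM} = P · e^{tJ} · P⁻¹, and e^{tJ} can be computed block-by-block.

M has Jordan form
J =
  [-4,  1]
  [ 0, -4]
(up to reordering of blocks).

Per-block formulas:
  For a 2×2 Jordan block J_2(-4): exp(t · J_2(-4)) = e^(-4t)·(I + t·N), where N is the 2×2 nilpotent shift.

After assembling e^{tJ} and conjugating by P, we get:

e^{tM} =
  [2*t*exp(-4*t) + exp(-4*t), t*exp(-4*t)]
  [-4*t*exp(-4*t), -2*t*exp(-4*t) + exp(-4*t)]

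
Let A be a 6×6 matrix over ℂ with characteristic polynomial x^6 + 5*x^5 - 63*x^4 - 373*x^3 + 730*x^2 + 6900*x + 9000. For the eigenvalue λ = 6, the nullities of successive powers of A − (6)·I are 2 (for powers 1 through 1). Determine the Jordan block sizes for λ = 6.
Block sizes for λ = 6: [1, 1]

From the dimensions of kernels of powers, the number of Jordan blocks of size at least j is d_j − d_{j−1} where d_j = dim ker(N^j) (with d_0 = 0). Computing the differences gives [2].
The number of blocks of size exactly k is (#blocks of size ≥ k) − (#blocks of size ≥ k + 1), so the partition is: 2 block(s) of size 1.
In nonincreasing order the block sizes are [1, 1].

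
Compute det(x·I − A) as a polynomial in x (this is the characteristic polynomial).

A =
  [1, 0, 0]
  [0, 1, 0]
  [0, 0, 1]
x^3 - 3*x^2 + 3*x - 1

Expanding det(x·I − A) (e.g. by cofactor expansion or by noting that A is similar to its Jordan form J, which has the same characteristic polynomial as A) gives
  χ_A(x) = x^3 - 3*x^2 + 3*x - 1
which factors as (x - 1)^3. The eigenvalues (with algebraic multiplicities) are λ = 1 with multiplicity 3.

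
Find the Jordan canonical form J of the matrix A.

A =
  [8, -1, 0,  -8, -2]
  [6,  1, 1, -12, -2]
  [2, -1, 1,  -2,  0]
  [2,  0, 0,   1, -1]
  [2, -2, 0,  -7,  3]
J_3(2) ⊕ J_2(4)

The characteristic polynomial is
  det(x·I − A) = x^5 - 14*x^4 + 76*x^3 - 200*x^2 + 256*x - 128 = (x - 4)^2*(x - 2)^3

Eigenvalues and multiplicities (the geometric multiplicity of λ is n − rank(A − λI), which equals the number of Jordan blocks for λ):
  λ = 2: algebraic multiplicity = 3, geometric multiplicity = 1
  λ = 4: algebraic multiplicity = 2, geometric multiplicity = 1

Determining the block sizes for each eigenvalue:
  λ = 2: one block (gm = 1), so the single block has size am = 3 → block sizes [3]
  λ = 4: one block (gm = 1), so the single block has size am = 2 → block sizes [2]

Assembling the blocks gives a Jordan form
J =
  [2, 1, 0, 0, 0]
  [0, 2, 1, 0, 0]
  [0, 0, 2, 0, 0]
  [0, 0, 0, 4, 1]
  [0, 0, 0, 0, 4]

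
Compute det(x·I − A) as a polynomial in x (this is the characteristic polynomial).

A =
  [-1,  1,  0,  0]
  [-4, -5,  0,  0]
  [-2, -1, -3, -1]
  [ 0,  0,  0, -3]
x^4 + 12*x^3 + 54*x^2 + 108*x + 81

Expanding det(x·I − A) (e.g. by cofactor expansion or by noting that A is similar to its Jordan form J, which has the same characteristic polynomial as A) gives
  χ_A(x) = x^4 + 12*x^3 + 54*x^2 + 108*x + 81
which factors as (x + 3)^4. The eigenvalues (with algebraic multiplicities) are λ = -3 with multiplicity 4.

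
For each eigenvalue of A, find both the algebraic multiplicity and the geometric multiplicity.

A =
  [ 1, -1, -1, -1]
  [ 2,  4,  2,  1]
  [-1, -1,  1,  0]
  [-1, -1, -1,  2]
λ = 2: alg = 4, geom = 2

Step 1 — factor the characteristic polynomial to read off the algebraic multiplicities:
  χ_A(x) = (x - 2)^4

Step 2 — compute geometric multiplicities via the rank-nullity identity g(λ) = n − rank(A − λI):
  rank(A − (2)·I) = 2, so dim ker(A − (2)·I) = n − 2 = 2

Summary:
  λ = 2: algebraic multiplicity = 4, geometric multiplicity = 2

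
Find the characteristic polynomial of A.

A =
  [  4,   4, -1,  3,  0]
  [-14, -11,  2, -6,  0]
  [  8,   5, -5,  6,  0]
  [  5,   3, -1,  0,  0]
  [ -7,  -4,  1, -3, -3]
x^5 + 15*x^4 + 90*x^3 + 270*x^2 + 405*x + 243

Expanding det(x·I − A) (e.g. by cofactor expansion or by noting that A is similar to its Jordan form J, which has the same characteristic polynomial as A) gives
  χ_A(x) = x^5 + 15*x^4 + 90*x^3 + 270*x^2 + 405*x + 243
which factors as (x + 3)^5. The eigenvalues (with algebraic multiplicities) are λ = -3 with multiplicity 5.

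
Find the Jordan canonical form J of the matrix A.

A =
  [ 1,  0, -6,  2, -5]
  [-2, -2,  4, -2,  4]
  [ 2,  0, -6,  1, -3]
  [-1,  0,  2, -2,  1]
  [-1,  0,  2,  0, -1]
J_2(-2) ⊕ J_2(-2) ⊕ J_1(-2)

The characteristic polynomial is
  det(x·I − A) = x^5 + 10*x^4 + 40*x^3 + 80*x^2 + 80*x + 32 = (x + 2)^5

Eigenvalues and multiplicities (the geometric multiplicity of λ is n − rank(A − λI), which equals the number of Jordan blocks for λ):
  λ = -2: algebraic multiplicity = 5, geometric multiplicity = 3

Determining the block sizes for each eigenvalue:
  λ = -2: with am = 5 and gm = 3, the partition is not yet determined (e.g. several partitions of 5 into 3 parts exist). Let N = A − (-2)·I. Computing rank(N^1) = 2, rank(N^2) = 0; the number of blocks of size ≥ j is rank(N^{j−1}) − rank(N^j), giving [3, 2]. So we have 2 block(s) of size 2, 1 block(s) of size 1 → block sizes [2, 2, 1]

Assembling the blocks gives a Jordan form
J =
  [-2,  1,  0,  0,  0]
  [ 0, -2,  0,  0,  0]
  [ 0,  0, -2,  1,  0]
  [ 0,  0,  0, -2,  0]
  [ 0,  0,  0,  0, -2]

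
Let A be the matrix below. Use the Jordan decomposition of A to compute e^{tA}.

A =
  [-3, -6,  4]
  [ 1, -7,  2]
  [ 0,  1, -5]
e^{tA} =
  [-t^2*exp(-5*t) + 2*t*exp(-5*t) + exp(-5*t), 2*t^2*exp(-5*t) - 6*t*exp(-5*t), -2*t^2*exp(-5*t) + 4*t*exp(-5*t)]
  [t*exp(-5*t), -2*t*exp(-5*t) + exp(-5*t), 2*t*exp(-5*t)]
  [t^2*exp(-5*t)/2, -t^2*exp(-5*t) + t*exp(-5*t), t^2*exp(-5*t) + exp(-5*t)]

Strategy: write A = P · J · P⁻¹ where J is a Jordan canonical form, so e^{tA} = P · e^{tJ} · P⁻¹, and e^{tJ} can be computed block-by-block.

A has Jordan form
J =
  [-5,  1,  0]
  [ 0, -5,  1]
  [ 0,  0, -5]
(up to reordering of blocks).

Per-block formulas:
  For a 3×3 Jordan block J_3(-5): exp(t · J_3(-5)) = e^(-5t)·(I + t·N + (t^2/2)·N^2), where N is the 3×3 nilpotent shift.

After assembling e^{tJ} and conjugating by P, we get:

e^{tA} =
  [-t^2*exp(-5*t) + 2*t*exp(-5*t) + exp(-5*t), 2*t^2*exp(-5*t) - 6*t*exp(-5*t), -2*t^2*exp(-5*t) + 4*t*exp(-5*t)]
  [t*exp(-5*t), -2*t*exp(-5*t) + exp(-5*t), 2*t*exp(-5*t)]
  [t^2*exp(-5*t)/2, -t^2*exp(-5*t) + t*exp(-5*t), t^2*exp(-5*t) + exp(-5*t)]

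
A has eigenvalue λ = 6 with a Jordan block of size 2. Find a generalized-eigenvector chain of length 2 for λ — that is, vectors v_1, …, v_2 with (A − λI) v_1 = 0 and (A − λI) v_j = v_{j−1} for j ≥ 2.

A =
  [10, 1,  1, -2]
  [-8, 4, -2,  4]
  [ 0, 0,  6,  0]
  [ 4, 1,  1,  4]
A Jordan chain for λ = 6 of length 2:
v_1 = (4, -8, 0, 4)ᵀ
v_2 = (1, 0, 0, 0)ᵀ

Let N = A − (6)·I. We want v_2 with N^2 v_2 = 0 but N^1 v_2 ≠ 0; then v_{j-1} := N · v_j for j = 2, …, 2.

Pick v_2 = (1, 0, 0, 0)ᵀ.
Then v_1 = N · v_2 = (4, -8, 0, 4)ᵀ.

Sanity check: (A − (6)·I) v_1 = (0, 0, 0, 0)ᵀ = 0. ✓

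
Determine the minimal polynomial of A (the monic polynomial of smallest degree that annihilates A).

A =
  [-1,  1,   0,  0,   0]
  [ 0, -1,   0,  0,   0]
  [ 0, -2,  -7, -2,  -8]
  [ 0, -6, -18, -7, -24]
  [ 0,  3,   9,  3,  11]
x^2 + 2*x + 1

The characteristic polynomial is χ_A(x) = (x + 1)^5, so the eigenvalues are known. The minimal polynomial is
  m_A(x) = Π_λ (x − λ)^{k_λ}
where k_λ is the size of the *largest* Jordan block for λ (equivalently, the smallest k with (A − λI)^k v = 0 for every generalised eigenvector v of λ).

  λ = -1: largest Jordan block has size 2, contributing (x + 1)^2

So m_A(x) = (x + 1)^2 = x^2 + 2*x + 1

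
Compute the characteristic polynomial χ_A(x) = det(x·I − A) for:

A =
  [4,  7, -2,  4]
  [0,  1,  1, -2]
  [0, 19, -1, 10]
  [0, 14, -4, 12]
x^4 - 16*x^3 + 96*x^2 - 256*x + 256

Expanding det(x·I − A) (e.g. by cofactor expansion or by noting that A is similar to its Jordan form J, which has the same characteristic polynomial as A) gives
  χ_A(x) = x^4 - 16*x^3 + 96*x^2 - 256*x + 256
which factors as (x - 4)^4. The eigenvalues (with algebraic multiplicities) are λ = 4 with multiplicity 4.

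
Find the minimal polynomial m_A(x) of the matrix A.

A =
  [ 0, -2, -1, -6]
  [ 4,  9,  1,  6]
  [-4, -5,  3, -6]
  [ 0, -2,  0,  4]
x^3 - 12*x^2 + 48*x - 64

The characteristic polynomial is χ_A(x) = (x - 4)^4, so the eigenvalues are known. The minimal polynomial is
  m_A(x) = Π_λ (x − λ)^{k_λ}
where k_λ is the size of the *largest* Jordan block for λ (equivalently, the smallest k with (A − λI)^k v = 0 for every generalised eigenvector v of λ).

  λ = 4: largest Jordan block has size 3, contributing (x − 4)^3

So m_A(x) = (x - 4)^3 = x^3 - 12*x^2 + 48*x - 64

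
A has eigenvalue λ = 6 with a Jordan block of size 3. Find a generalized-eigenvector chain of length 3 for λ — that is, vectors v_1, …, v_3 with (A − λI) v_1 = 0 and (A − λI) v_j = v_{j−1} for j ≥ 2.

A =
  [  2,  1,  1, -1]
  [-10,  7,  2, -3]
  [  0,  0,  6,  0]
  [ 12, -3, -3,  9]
A Jordan chain for λ = 6 of length 3:
v_1 = (-6, -6, 0, 18)ᵀ
v_2 = (-4, -10, 0, 12)ᵀ
v_3 = (1, 0, 0, 0)ᵀ

Let N = A − (6)·I. We want v_3 with N^3 v_3 = 0 but N^2 v_3 ≠ 0; then v_{j-1} := N · v_j for j = 3, …, 2.

Pick v_3 = (1, 0, 0, 0)ᵀ.
Then v_2 = N · v_3 = (-4, -10, 0, 12)ᵀ.
Then v_1 = N · v_2 = (-6, -6, 0, 18)ᵀ.

Sanity check: (A − (6)·I) v_1 = (0, 0, 0, 0)ᵀ = 0. ✓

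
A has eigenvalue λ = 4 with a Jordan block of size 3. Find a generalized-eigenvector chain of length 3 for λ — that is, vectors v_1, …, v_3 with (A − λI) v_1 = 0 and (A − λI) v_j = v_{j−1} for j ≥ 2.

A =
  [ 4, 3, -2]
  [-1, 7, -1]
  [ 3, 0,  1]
A Jordan chain for λ = 4 of length 3:
v_1 = (-9, -6, -9)ᵀ
v_2 = (0, -1, 3)ᵀ
v_3 = (1, 0, 0)ᵀ

Let N = A − (4)·I. We want v_3 with N^3 v_3 = 0 but N^2 v_3 ≠ 0; then v_{j-1} := N · v_j for j = 3, …, 2.

Pick v_3 = (1, 0, 0)ᵀ.
Then v_2 = N · v_3 = (0, -1, 3)ᵀ.
Then v_1 = N · v_2 = (-9, -6, -9)ᵀ.

Sanity check: (A − (4)·I) v_1 = (0, 0, 0)ᵀ = 0. ✓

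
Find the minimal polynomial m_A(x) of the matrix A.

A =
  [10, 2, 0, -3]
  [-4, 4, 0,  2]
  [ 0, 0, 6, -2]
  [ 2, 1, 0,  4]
x^3 - 18*x^2 + 108*x - 216

The characteristic polynomial is χ_A(x) = (x - 6)^4, so the eigenvalues are known. The minimal polynomial is
  m_A(x) = Π_λ (x − λ)^{k_λ}
where k_λ is the size of the *largest* Jordan block for λ (equivalently, the smallest k with (A − λI)^k v = 0 for every generalised eigenvector v of λ).

  λ = 6: largest Jordan block has size 3, contributing (x − 6)^3

So m_A(x) = (x - 6)^3 = x^3 - 18*x^2 + 108*x - 216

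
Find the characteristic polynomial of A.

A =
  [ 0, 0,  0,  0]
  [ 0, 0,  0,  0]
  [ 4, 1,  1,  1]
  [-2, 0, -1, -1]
x^4

Expanding det(x·I − A) (e.g. by cofactor expansion or by noting that A is similar to its Jordan form J, which has the same characteristic polynomial as A) gives
  χ_A(x) = x^4
which factors as x^4. The eigenvalues (with algebraic multiplicities) are λ = 0 with multiplicity 4.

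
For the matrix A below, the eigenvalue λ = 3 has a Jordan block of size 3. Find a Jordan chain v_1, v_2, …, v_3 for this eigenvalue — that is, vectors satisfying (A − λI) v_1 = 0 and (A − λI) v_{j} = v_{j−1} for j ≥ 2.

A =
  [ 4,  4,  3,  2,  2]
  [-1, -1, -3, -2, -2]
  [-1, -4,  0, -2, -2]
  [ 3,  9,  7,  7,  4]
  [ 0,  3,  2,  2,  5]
A Jordan chain for λ = 3 of length 3:
v_1 = (0, 0, 0, -1, 1)ᵀ
v_2 = (1, -1, -1, 3, 0)ᵀ
v_3 = (1, 0, 0, 0, 0)ᵀ

Let N = A − (3)·I. We want v_3 with N^3 v_3 = 0 but N^2 v_3 ≠ 0; then v_{j-1} := N · v_j for j = 3, …, 2.

Pick v_3 = (1, 0, 0, 0, 0)ᵀ.
Then v_2 = N · v_3 = (1, -1, -1, 3, 0)ᵀ.
Then v_1 = N · v_2 = (0, 0, 0, -1, 1)ᵀ.

Sanity check: (A − (3)·I) v_1 = (0, 0, 0, 0, 0)ᵀ = 0. ✓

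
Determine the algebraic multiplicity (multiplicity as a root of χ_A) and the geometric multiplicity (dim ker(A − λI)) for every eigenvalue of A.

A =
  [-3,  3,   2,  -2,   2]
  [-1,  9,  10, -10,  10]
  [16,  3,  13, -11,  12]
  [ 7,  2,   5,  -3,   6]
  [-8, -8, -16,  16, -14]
λ = -2: alg = 2, geom = 1; λ = 2: alg = 3, geom = 2

Step 1 — factor the characteristic polynomial to read off the algebraic multiplicities:
  χ_A(x) = (x - 2)^3*(x + 2)^2

Step 2 — compute geometric multiplicities via the rank-nullity identity g(λ) = n − rank(A − λI):
  rank(A − (-2)·I) = 4, so dim ker(A − (-2)·I) = n − 4 = 1
  rank(A − (2)·I) = 3, so dim ker(A − (2)·I) = n − 3 = 2

Summary:
  λ = -2: algebraic multiplicity = 2, geometric multiplicity = 1
  λ = 2: algebraic multiplicity = 3, geometric multiplicity = 2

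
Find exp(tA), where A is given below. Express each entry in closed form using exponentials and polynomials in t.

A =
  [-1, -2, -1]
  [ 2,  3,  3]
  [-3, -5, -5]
e^{tA} =
  [-t^2*exp(-t)/2 + exp(-t), -3*t^2*exp(-t)/2 - 2*t*exp(-t), -t^2*exp(-t) - t*exp(-t)]
  [-t^2*exp(-t)/2 + 2*t*exp(-t), -3*t^2*exp(-t)/2 + 4*t*exp(-t) + exp(-t), -t^2*exp(-t) + 3*t*exp(-t)]
  [t^2*exp(-t) - 3*t*exp(-t), 3*t^2*exp(-t) - 5*t*exp(-t), 2*t^2*exp(-t) - 4*t*exp(-t) + exp(-t)]

Strategy: write A = P · J · P⁻¹ where J is a Jordan canonical form, so e^{tA} = P · e^{tJ} · P⁻¹, and e^{tJ} can be computed block-by-block.

A has Jordan form
J =
  [-1,  1,  0]
  [ 0, -1,  1]
  [ 0,  0, -1]
(up to reordering of blocks).

Per-block formulas:
  For a 3×3 Jordan block J_3(-1): exp(t · J_3(-1)) = e^(-1t)·(I + t·N + (t^2/2)·N^2), where N is the 3×3 nilpotent shift.

After assembling e^{tJ} and conjugating by P, we get:

e^{tA} =
  [-t^2*exp(-t)/2 + exp(-t), -3*t^2*exp(-t)/2 - 2*t*exp(-t), -t^2*exp(-t) - t*exp(-t)]
  [-t^2*exp(-t)/2 + 2*t*exp(-t), -3*t^2*exp(-t)/2 + 4*t*exp(-t) + exp(-t), -t^2*exp(-t) + 3*t*exp(-t)]
  [t^2*exp(-t) - 3*t*exp(-t), 3*t^2*exp(-t) - 5*t*exp(-t), 2*t^2*exp(-t) - 4*t*exp(-t) + exp(-t)]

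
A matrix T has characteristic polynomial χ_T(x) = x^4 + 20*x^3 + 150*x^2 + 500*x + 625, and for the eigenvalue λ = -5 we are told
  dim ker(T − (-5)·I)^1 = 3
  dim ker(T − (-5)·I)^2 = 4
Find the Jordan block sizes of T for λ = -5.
Block sizes for λ = -5: [2, 1, 1]

From the dimensions of kernels of powers, the number of Jordan blocks of size at least j is d_j − d_{j−1} where d_j = dim ker(N^j) (with d_0 = 0). Computing the differences gives [3, 1].
The number of blocks of size exactly k is (#blocks of size ≥ k) − (#blocks of size ≥ k + 1), so the partition is: 2 block(s) of size 1, 1 block(s) of size 2.
In nonincreasing order the block sizes are [2, 1, 1].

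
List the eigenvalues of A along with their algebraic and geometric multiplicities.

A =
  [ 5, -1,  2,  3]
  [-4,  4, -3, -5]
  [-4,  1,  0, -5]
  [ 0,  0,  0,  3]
λ = 3: alg = 4, geom = 2

Step 1 — factor the characteristic polynomial to read off the algebraic multiplicities:
  χ_A(x) = (x - 3)^4

Step 2 — compute geometric multiplicities via the rank-nullity identity g(λ) = n − rank(A − λI):
  rank(A − (3)·I) = 2, so dim ker(A − (3)·I) = n − 2 = 2

Summary:
  λ = 3: algebraic multiplicity = 4, geometric multiplicity = 2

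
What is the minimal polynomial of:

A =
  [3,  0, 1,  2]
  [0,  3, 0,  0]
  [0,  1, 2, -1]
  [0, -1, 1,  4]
x^3 - 9*x^2 + 27*x - 27

The characteristic polynomial is χ_A(x) = (x - 3)^4, so the eigenvalues are known. The minimal polynomial is
  m_A(x) = Π_λ (x − λ)^{k_λ}
where k_λ is the size of the *largest* Jordan block for λ (equivalently, the smallest k with (A − λI)^k v = 0 for every generalised eigenvector v of λ).

  λ = 3: largest Jordan block has size 3, contributing (x − 3)^3

So m_A(x) = (x - 3)^3 = x^3 - 9*x^2 + 27*x - 27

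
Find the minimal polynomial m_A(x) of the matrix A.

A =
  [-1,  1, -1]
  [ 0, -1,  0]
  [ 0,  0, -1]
x^2 + 2*x + 1

The characteristic polynomial is χ_A(x) = (x + 1)^3, so the eigenvalues are known. The minimal polynomial is
  m_A(x) = Π_λ (x − λ)^{k_λ}
where k_λ is the size of the *largest* Jordan block for λ (equivalently, the smallest k with (A − λI)^k v = 0 for every generalised eigenvector v of λ).

  λ = -1: largest Jordan block has size 2, contributing (x + 1)^2

So m_A(x) = (x + 1)^2 = x^2 + 2*x + 1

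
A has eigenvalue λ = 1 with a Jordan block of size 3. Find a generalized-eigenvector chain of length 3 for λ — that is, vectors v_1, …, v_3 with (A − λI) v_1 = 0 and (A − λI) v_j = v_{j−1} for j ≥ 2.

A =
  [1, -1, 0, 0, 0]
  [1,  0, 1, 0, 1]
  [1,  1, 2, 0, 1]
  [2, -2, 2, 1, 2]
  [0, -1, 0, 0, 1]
A Jordan chain for λ = 1 of length 3:
v_1 = (-1, 0, 2, 0, -1)ᵀ
v_2 = (0, 1, 1, 2, 0)ᵀ
v_3 = (1, 0, 0, 0, 0)ᵀ

Let N = A − (1)·I. We want v_3 with N^3 v_3 = 0 but N^2 v_3 ≠ 0; then v_{j-1} := N · v_j for j = 3, …, 2.

Pick v_3 = (1, 0, 0, 0, 0)ᵀ.
Then v_2 = N · v_3 = (0, 1, 1, 2, 0)ᵀ.
Then v_1 = N · v_2 = (-1, 0, 2, 0, -1)ᵀ.

Sanity check: (A − (1)·I) v_1 = (0, 0, 0, 0, 0)ᵀ = 0. ✓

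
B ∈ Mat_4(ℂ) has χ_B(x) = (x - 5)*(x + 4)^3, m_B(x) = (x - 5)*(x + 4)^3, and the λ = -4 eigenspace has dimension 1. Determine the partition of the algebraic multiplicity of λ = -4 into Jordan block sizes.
Block sizes for λ = -4: [3]

Step 1 — from the characteristic polynomial, algebraic multiplicity of λ = -4 is 3. From dim ker(B − (-4)·I) = 1, there are exactly 1 Jordan blocks for λ = -4.
Step 2 — from the minimal polynomial, the factor (x + 4)^3 tells us the largest block for λ = -4 has size 3.
Step 3 — with total size 3, 1 blocks, and largest block 3, the block sizes (in nonincreasing order) are [3].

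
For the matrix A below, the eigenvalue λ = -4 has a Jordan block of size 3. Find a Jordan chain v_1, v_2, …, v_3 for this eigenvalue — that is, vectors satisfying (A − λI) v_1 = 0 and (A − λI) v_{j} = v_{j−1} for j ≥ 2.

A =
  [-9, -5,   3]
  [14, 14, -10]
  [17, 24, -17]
A Jordan chain for λ = -4 of length 3:
v_1 = (6, 12, 30)ᵀ
v_2 = (-5, 14, 17)ᵀ
v_3 = (1, 0, 0)ᵀ

Let N = A − (-4)·I. We want v_3 with N^3 v_3 = 0 but N^2 v_3 ≠ 0; then v_{j-1} := N · v_j for j = 3, …, 2.

Pick v_3 = (1, 0, 0)ᵀ.
Then v_2 = N · v_3 = (-5, 14, 17)ᵀ.
Then v_1 = N · v_2 = (6, 12, 30)ᵀ.

Sanity check: (A − (-4)·I) v_1 = (0, 0, 0)ᵀ = 0. ✓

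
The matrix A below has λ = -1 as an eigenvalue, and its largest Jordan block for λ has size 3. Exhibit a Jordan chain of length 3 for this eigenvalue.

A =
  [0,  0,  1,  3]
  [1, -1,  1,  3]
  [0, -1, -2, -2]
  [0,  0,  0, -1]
A Jordan chain for λ = -1 of length 3:
v_1 = (1, 1, -1, 0)ᵀ
v_2 = (1, 1, 0, 0)ᵀ
v_3 = (1, 0, 0, 0)ᵀ

Let N = A − (-1)·I. We want v_3 with N^3 v_3 = 0 but N^2 v_3 ≠ 0; then v_{j-1} := N · v_j for j = 3, …, 2.

Pick v_3 = (1, 0, 0, 0)ᵀ.
Then v_2 = N · v_3 = (1, 1, 0, 0)ᵀ.
Then v_1 = N · v_2 = (1, 1, -1, 0)ᵀ.

Sanity check: (A − (-1)·I) v_1 = (0, 0, 0, 0)ᵀ = 0. ✓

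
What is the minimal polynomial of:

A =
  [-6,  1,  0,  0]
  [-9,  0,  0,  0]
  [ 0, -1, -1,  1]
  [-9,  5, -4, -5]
x^2 + 6*x + 9

The characteristic polynomial is χ_A(x) = (x + 3)^4, so the eigenvalues are known. The minimal polynomial is
  m_A(x) = Π_λ (x − λ)^{k_λ}
where k_λ is the size of the *largest* Jordan block for λ (equivalently, the smallest k with (A − λI)^k v = 0 for every generalised eigenvector v of λ).

  λ = -3: largest Jordan block has size 2, contributing (x + 3)^2

So m_A(x) = (x + 3)^2 = x^2 + 6*x + 9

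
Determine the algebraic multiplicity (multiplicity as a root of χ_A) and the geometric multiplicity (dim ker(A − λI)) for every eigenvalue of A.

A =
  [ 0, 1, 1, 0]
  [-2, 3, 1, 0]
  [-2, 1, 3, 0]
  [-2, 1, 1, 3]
λ = 2: alg = 3, geom = 2; λ = 3: alg = 1, geom = 1

Step 1 — factor the characteristic polynomial to read off the algebraic multiplicities:
  χ_A(x) = (x - 3)*(x - 2)^3

Step 2 — compute geometric multiplicities via the rank-nullity identity g(λ) = n − rank(A − λI):
  rank(A − (2)·I) = 2, so dim ker(A − (2)·I) = n − 2 = 2
  rank(A − (3)·I) = 3, so dim ker(A − (3)·I) = n − 3 = 1

Summary:
  λ = 2: algebraic multiplicity = 3, geometric multiplicity = 2
  λ = 3: algebraic multiplicity = 1, geometric multiplicity = 1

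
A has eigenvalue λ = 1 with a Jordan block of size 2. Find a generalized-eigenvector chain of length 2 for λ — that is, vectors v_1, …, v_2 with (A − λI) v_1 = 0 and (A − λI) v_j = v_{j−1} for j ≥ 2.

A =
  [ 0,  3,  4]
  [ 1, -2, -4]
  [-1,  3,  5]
A Jordan chain for λ = 1 of length 2:
v_1 = (-1, 1, -1)ᵀ
v_2 = (1, 0, 0)ᵀ

Let N = A − (1)·I. We want v_2 with N^2 v_2 = 0 but N^1 v_2 ≠ 0; then v_{j-1} := N · v_j for j = 2, …, 2.

Pick v_2 = (1, 0, 0)ᵀ.
Then v_1 = N · v_2 = (-1, 1, -1)ᵀ.

Sanity check: (A − (1)·I) v_1 = (0, 0, 0)ᵀ = 0. ✓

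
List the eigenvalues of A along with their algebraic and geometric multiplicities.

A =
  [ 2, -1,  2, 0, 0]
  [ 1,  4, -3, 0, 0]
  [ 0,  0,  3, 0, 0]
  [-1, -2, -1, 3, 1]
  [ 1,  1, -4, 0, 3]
λ = 3: alg = 5, geom = 2

Step 1 — factor the characteristic polynomial to read off the algebraic multiplicities:
  χ_A(x) = (x - 3)^5

Step 2 — compute geometric multiplicities via the rank-nullity identity g(λ) = n − rank(A − λI):
  rank(A − (3)·I) = 3, so dim ker(A − (3)·I) = n − 3 = 2

Summary:
  λ = 3: algebraic multiplicity = 5, geometric multiplicity = 2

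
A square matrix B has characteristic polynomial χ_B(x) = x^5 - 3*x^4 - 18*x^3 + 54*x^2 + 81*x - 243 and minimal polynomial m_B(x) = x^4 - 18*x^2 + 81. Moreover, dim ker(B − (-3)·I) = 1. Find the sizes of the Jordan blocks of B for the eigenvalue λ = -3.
Block sizes for λ = -3: [2]

Step 1 — from the characteristic polynomial, algebraic multiplicity of λ = -3 is 2. From dim ker(B − (-3)·I) = 1, there are exactly 1 Jordan blocks for λ = -3.
Step 2 — from the minimal polynomial, the factor (x + 3)^2 tells us the largest block for λ = -3 has size 2.
Step 3 — with total size 2, 1 blocks, and largest block 2, the block sizes (in nonincreasing order) are [2].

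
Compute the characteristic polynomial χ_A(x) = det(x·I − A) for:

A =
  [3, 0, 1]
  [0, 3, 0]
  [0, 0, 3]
x^3 - 9*x^2 + 27*x - 27

Expanding det(x·I − A) (e.g. by cofactor expansion or by noting that A is similar to its Jordan form J, which has the same characteristic polynomial as A) gives
  χ_A(x) = x^3 - 9*x^2 + 27*x - 27
which factors as (x - 3)^3. The eigenvalues (with algebraic multiplicities) are λ = 3 with multiplicity 3.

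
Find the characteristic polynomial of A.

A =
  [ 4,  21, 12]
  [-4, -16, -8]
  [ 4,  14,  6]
x^3 + 6*x^2 + 12*x + 8

Expanding det(x·I − A) (e.g. by cofactor expansion or by noting that A is similar to its Jordan form J, which has the same characteristic polynomial as A) gives
  χ_A(x) = x^3 + 6*x^2 + 12*x + 8
which factors as (x + 2)^3. The eigenvalues (with algebraic multiplicities) are λ = -2 with multiplicity 3.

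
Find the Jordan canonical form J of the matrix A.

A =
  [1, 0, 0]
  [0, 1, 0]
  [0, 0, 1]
J_1(1) ⊕ J_1(1) ⊕ J_1(1)

The characteristic polynomial is
  det(x·I − A) = x^3 - 3*x^2 + 3*x - 1 = (x - 1)^3

Eigenvalues and multiplicities (the geometric multiplicity of λ is n − rank(A − λI), which equals the number of Jordan blocks for λ):
  λ = 1: algebraic multiplicity = 3, geometric multiplicity = 3

Determining the block sizes for each eigenvalue:
  λ = 1: gm = am = 3, so every block has size 1 → block sizes [1, 1, 1]

Assembling the blocks gives a Jordan form
J =
  [1, 0, 0]
  [0, 1, 0]
  [0, 0, 1]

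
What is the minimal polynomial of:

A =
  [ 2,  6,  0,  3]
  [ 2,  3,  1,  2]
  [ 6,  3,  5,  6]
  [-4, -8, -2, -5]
x^3 - 3*x^2 + 4

The characteristic polynomial is χ_A(x) = (x - 2)^3*(x + 1), so the eigenvalues are known. The minimal polynomial is
  m_A(x) = Π_λ (x − λ)^{k_λ}
where k_λ is the size of the *largest* Jordan block for λ (equivalently, the smallest k with (A − λI)^k v = 0 for every generalised eigenvector v of λ).

  λ = -1: largest Jordan block has size 1, contributing (x + 1)
  λ = 2: largest Jordan block has size 2, contributing (x − 2)^2

So m_A(x) = (x - 2)^2*(x + 1) = x^3 - 3*x^2 + 4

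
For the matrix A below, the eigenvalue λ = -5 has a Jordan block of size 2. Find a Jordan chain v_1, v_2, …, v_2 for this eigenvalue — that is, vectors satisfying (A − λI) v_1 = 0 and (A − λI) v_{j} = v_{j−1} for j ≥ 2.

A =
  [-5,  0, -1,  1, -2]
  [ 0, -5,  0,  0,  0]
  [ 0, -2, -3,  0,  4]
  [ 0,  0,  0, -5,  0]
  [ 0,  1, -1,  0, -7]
A Jordan chain for λ = -5 of length 2:
v_1 = (0, 0, -2, 0, 1)ᵀ
v_2 = (0, 1, 0, 0, 0)ᵀ

Let N = A − (-5)·I. We want v_2 with N^2 v_2 = 0 but N^1 v_2 ≠ 0; then v_{j-1} := N · v_j for j = 2, …, 2.

Pick v_2 = (0, 1, 0, 0, 0)ᵀ.
Then v_1 = N · v_2 = (0, 0, -2, 0, 1)ᵀ.

Sanity check: (A − (-5)·I) v_1 = (0, 0, 0, 0, 0)ᵀ = 0. ✓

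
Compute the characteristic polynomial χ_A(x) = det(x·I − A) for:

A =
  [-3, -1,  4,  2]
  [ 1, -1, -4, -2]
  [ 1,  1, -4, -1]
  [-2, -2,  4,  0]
x^4 + 8*x^3 + 24*x^2 + 32*x + 16

Expanding det(x·I − A) (e.g. by cofactor expansion or by noting that A is similar to its Jordan form J, which has the same characteristic polynomial as A) gives
  χ_A(x) = x^4 + 8*x^3 + 24*x^2 + 32*x + 16
which factors as (x + 2)^4. The eigenvalues (with algebraic multiplicities) are λ = -2 with multiplicity 4.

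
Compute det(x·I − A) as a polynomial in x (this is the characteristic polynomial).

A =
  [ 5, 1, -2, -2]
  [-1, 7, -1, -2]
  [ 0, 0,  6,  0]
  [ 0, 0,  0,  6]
x^4 - 24*x^3 + 216*x^2 - 864*x + 1296

Expanding det(x·I − A) (e.g. by cofactor expansion or by noting that A is similar to its Jordan form J, which has the same characteristic polynomial as A) gives
  χ_A(x) = x^4 - 24*x^3 + 216*x^2 - 864*x + 1296
which factors as (x - 6)^4. The eigenvalues (with algebraic multiplicities) are λ = 6 with multiplicity 4.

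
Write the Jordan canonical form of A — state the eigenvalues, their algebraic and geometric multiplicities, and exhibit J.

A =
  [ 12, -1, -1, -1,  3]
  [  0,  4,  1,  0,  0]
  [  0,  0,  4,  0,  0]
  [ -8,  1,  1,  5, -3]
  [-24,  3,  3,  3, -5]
J_3(4) ⊕ J_1(4) ⊕ J_1(4)

The characteristic polynomial is
  det(x·I − A) = x^5 - 20*x^4 + 160*x^3 - 640*x^2 + 1280*x - 1024 = (x - 4)^5

Eigenvalues and multiplicities (the geometric multiplicity of λ is n − rank(A − λI), which equals the number of Jordan blocks for λ):
  λ = 4: algebraic multiplicity = 5, geometric multiplicity = 3

Determining the block sizes for each eigenvalue:
  λ = 4: with am = 5 and gm = 3, the partition is not yet determined (e.g. several partitions of 5 into 3 parts exist). Let N = A − (4)·I. Computing rank(N^1) = 2, rank(N^2) = 1, rank(N^3) = 0; the number of blocks of size ≥ j is rank(N^{j−1}) − rank(N^j), giving [3, 1, 1]. So we have 1 block(s) of size 3, 2 block(s) of size 1 → block sizes [3, 1, 1]

Assembling the blocks gives a Jordan form
J =
  [4, 1, 0, 0, 0]
  [0, 4, 1, 0, 0]
  [0, 0, 4, 0, 0]
  [0, 0, 0, 4, 0]
  [0, 0, 0, 0, 4]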